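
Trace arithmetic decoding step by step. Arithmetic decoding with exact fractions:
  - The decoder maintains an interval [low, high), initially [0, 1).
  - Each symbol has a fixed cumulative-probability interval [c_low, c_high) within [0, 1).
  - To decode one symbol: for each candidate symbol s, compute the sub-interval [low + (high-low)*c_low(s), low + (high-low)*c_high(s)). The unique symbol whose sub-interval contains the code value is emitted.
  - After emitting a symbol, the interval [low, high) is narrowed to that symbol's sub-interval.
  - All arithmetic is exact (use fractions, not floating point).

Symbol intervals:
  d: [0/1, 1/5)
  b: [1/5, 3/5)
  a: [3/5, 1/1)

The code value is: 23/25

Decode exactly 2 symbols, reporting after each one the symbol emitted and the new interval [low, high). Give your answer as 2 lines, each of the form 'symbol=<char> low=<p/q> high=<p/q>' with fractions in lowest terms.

Answer: symbol=a low=3/5 high=1/1
symbol=a low=21/25 high=1/1

Derivation:
Step 1: interval [0/1, 1/1), width = 1/1 - 0/1 = 1/1
  'd': [0/1 + 1/1*0/1, 0/1 + 1/1*1/5) = [0/1, 1/5)
  'b': [0/1 + 1/1*1/5, 0/1 + 1/1*3/5) = [1/5, 3/5)
  'a': [0/1 + 1/1*3/5, 0/1 + 1/1*1/1) = [3/5, 1/1) <- contains code 23/25
  emit 'a', narrow to [3/5, 1/1)
Step 2: interval [3/5, 1/1), width = 1/1 - 3/5 = 2/5
  'd': [3/5 + 2/5*0/1, 3/5 + 2/5*1/5) = [3/5, 17/25)
  'b': [3/5 + 2/5*1/5, 3/5 + 2/5*3/5) = [17/25, 21/25)
  'a': [3/5 + 2/5*3/5, 3/5 + 2/5*1/1) = [21/25, 1/1) <- contains code 23/25
  emit 'a', narrow to [21/25, 1/1)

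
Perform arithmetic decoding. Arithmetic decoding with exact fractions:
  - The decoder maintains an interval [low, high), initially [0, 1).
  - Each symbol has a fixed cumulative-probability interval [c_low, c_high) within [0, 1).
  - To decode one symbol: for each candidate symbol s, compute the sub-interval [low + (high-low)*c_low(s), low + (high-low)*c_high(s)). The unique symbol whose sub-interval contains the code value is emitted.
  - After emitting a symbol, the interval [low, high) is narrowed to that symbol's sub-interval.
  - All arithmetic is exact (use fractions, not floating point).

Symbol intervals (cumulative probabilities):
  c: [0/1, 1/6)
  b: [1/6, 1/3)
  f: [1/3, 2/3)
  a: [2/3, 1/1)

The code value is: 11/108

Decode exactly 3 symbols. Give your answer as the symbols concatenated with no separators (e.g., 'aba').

Answer: cfa

Derivation:
Step 1: interval [0/1, 1/1), width = 1/1 - 0/1 = 1/1
  'c': [0/1 + 1/1*0/1, 0/1 + 1/1*1/6) = [0/1, 1/6) <- contains code 11/108
  'b': [0/1 + 1/1*1/6, 0/1 + 1/1*1/3) = [1/6, 1/3)
  'f': [0/1 + 1/1*1/3, 0/1 + 1/1*2/3) = [1/3, 2/3)
  'a': [0/1 + 1/1*2/3, 0/1 + 1/1*1/1) = [2/3, 1/1)
  emit 'c', narrow to [0/1, 1/6)
Step 2: interval [0/1, 1/6), width = 1/6 - 0/1 = 1/6
  'c': [0/1 + 1/6*0/1, 0/1 + 1/6*1/6) = [0/1, 1/36)
  'b': [0/1 + 1/6*1/6, 0/1 + 1/6*1/3) = [1/36, 1/18)
  'f': [0/1 + 1/6*1/3, 0/1 + 1/6*2/3) = [1/18, 1/9) <- contains code 11/108
  'a': [0/1 + 1/6*2/3, 0/1 + 1/6*1/1) = [1/9, 1/6)
  emit 'f', narrow to [1/18, 1/9)
Step 3: interval [1/18, 1/9), width = 1/9 - 1/18 = 1/18
  'c': [1/18 + 1/18*0/1, 1/18 + 1/18*1/6) = [1/18, 7/108)
  'b': [1/18 + 1/18*1/6, 1/18 + 1/18*1/3) = [7/108, 2/27)
  'f': [1/18 + 1/18*1/3, 1/18 + 1/18*2/3) = [2/27, 5/54)
  'a': [1/18 + 1/18*2/3, 1/18 + 1/18*1/1) = [5/54, 1/9) <- contains code 11/108
  emit 'a', narrow to [5/54, 1/9)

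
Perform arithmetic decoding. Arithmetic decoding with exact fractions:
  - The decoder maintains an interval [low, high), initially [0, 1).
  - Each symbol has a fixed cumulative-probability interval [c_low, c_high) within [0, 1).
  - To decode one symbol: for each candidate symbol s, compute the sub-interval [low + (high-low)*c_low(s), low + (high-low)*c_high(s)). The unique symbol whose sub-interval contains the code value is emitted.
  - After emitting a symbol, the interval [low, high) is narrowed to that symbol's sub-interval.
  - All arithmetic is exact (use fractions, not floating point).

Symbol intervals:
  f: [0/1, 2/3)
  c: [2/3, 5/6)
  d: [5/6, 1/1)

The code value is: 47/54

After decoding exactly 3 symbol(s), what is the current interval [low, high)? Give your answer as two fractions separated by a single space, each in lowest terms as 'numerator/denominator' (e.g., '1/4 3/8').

Answer: 5/6 49/54

Derivation:
Step 1: interval [0/1, 1/1), width = 1/1 - 0/1 = 1/1
  'f': [0/1 + 1/1*0/1, 0/1 + 1/1*2/3) = [0/1, 2/3)
  'c': [0/1 + 1/1*2/3, 0/1 + 1/1*5/6) = [2/3, 5/6)
  'd': [0/1 + 1/1*5/6, 0/1 + 1/1*1/1) = [5/6, 1/1) <- contains code 47/54
  emit 'd', narrow to [5/6, 1/1)
Step 2: interval [5/6, 1/1), width = 1/1 - 5/6 = 1/6
  'f': [5/6 + 1/6*0/1, 5/6 + 1/6*2/3) = [5/6, 17/18) <- contains code 47/54
  'c': [5/6 + 1/6*2/3, 5/6 + 1/6*5/6) = [17/18, 35/36)
  'd': [5/6 + 1/6*5/6, 5/6 + 1/6*1/1) = [35/36, 1/1)
  emit 'f', narrow to [5/6, 17/18)
Step 3: interval [5/6, 17/18), width = 17/18 - 5/6 = 1/9
  'f': [5/6 + 1/9*0/1, 5/6 + 1/9*2/3) = [5/6, 49/54) <- contains code 47/54
  'c': [5/6 + 1/9*2/3, 5/6 + 1/9*5/6) = [49/54, 25/27)
  'd': [5/6 + 1/9*5/6, 5/6 + 1/9*1/1) = [25/27, 17/18)
  emit 'f', narrow to [5/6, 49/54)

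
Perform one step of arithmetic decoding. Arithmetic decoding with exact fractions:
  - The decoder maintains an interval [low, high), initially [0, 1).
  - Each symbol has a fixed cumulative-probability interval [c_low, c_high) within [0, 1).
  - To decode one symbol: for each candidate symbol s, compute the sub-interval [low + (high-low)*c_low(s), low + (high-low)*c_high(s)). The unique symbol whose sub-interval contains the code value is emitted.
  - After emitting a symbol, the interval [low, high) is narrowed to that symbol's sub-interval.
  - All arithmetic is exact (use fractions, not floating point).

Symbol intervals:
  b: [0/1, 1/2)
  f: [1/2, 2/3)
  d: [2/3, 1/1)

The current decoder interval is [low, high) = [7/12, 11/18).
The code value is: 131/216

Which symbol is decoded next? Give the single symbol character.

Interval width = high − low = 11/18 − 7/12 = 1/36
Scaled code = (code − low) / width = (131/216 − 7/12) / 1/36 = 5/6
  b: [0/1, 1/2) 
  f: [1/2, 2/3) 
  d: [2/3, 1/1) ← scaled code falls here ✓

Answer: d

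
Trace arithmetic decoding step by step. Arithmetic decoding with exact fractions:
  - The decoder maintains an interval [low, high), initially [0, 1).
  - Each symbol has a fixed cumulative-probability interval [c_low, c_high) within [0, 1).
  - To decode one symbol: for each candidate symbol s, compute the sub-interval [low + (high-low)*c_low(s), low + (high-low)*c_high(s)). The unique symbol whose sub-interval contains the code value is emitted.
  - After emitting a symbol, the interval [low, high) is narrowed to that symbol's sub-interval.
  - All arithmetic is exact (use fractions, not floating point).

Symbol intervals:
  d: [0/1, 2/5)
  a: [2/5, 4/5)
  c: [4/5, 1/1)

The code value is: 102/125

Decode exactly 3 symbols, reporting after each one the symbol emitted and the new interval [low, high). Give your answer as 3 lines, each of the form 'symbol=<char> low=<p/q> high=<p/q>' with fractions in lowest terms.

Step 1: interval [0/1, 1/1), width = 1/1 - 0/1 = 1/1
  'd': [0/1 + 1/1*0/1, 0/1 + 1/1*2/5) = [0/1, 2/5)
  'a': [0/1 + 1/1*2/5, 0/1 + 1/1*4/5) = [2/5, 4/5)
  'c': [0/1 + 1/1*4/5, 0/1 + 1/1*1/1) = [4/5, 1/1) <- contains code 102/125
  emit 'c', narrow to [4/5, 1/1)
Step 2: interval [4/5, 1/1), width = 1/1 - 4/5 = 1/5
  'd': [4/5 + 1/5*0/1, 4/5 + 1/5*2/5) = [4/5, 22/25) <- contains code 102/125
  'a': [4/5 + 1/5*2/5, 4/5 + 1/5*4/5) = [22/25, 24/25)
  'c': [4/5 + 1/5*4/5, 4/5 + 1/5*1/1) = [24/25, 1/1)
  emit 'd', narrow to [4/5, 22/25)
Step 3: interval [4/5, 22/25), width = 22/25 - 4/5 = 2/25
  'd': [4/5 + 2/25*0/1, 4/5 + 2/25*2/5) = [4/5, 104/125) <- contains code 102/125
  'a': [4/5 + 2/25*2/5, 4/5 + 2/25*4/5) = [104/125, 108/125)
  'c': [4/5 + 2/25*4/5, 4/5 + 2/25*1/1) = [108/125, 22/25)
  emit 'd', narrow to [4/5, 104/125)

Answer: symbol=c low=4/5 high=1/1
symbol=d low=4/5 high=22/25
symbol=d low=4/5 high=104/125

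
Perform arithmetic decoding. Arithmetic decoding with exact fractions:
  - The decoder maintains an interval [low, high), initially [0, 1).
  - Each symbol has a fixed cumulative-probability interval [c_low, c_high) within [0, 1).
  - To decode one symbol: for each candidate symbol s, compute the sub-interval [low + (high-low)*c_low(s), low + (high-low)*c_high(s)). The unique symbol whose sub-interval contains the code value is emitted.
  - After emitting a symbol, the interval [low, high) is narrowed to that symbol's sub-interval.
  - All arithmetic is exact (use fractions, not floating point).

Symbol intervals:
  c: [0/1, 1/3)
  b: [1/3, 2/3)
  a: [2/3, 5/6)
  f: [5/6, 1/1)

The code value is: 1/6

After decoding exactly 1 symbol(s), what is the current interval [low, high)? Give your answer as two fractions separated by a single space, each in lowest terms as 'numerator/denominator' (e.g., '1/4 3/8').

Step 1: interval [0/1, 1/1), width = 1/1 - 0/1 = 1/1
  'c': [0/1 + 1/1*0/1, 0/1 + 1/1*1/3) = [0/1, 1/3) <- contains code 1/6
  'b': [0/1 + 1/1*1/3, 0/1 + 1/1*2/3) = [1/3, 2/3)
  'a': [0/1 + 1/1*2/3, 0/1 + 1/1*5/6) = [2/3, 5/6)
  'f': [0/1 + 1/1*5/6, 0/1 + 1/1*1/1) = [5/6, 1/1)
  emit 'c', narrow to [0/1, 1/3)

Answer: 0/1 1/3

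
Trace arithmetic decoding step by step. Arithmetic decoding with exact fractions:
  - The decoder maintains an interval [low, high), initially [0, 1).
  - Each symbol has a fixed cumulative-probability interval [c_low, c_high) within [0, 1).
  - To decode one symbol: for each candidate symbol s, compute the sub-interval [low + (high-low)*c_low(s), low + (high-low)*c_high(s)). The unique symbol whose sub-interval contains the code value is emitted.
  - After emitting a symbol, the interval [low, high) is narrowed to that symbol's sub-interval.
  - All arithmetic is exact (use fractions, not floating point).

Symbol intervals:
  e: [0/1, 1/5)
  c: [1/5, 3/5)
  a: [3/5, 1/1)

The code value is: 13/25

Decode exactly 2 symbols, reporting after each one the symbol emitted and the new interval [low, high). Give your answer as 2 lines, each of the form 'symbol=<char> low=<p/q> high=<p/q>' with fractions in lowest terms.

Step 1: interval [0/1, 1/1), width = 1/1 - 0/1 = 1/1
  'e': [0/1 + 1/1*0/1, 0/1 + 1/1*1/5) = [0/1, 1/5)
  'c': [0/1 + 1/1*1/5, 0/1 + 1/1*3/5) = [1/5, 3/5) <- contains code 13/25
  'a': [0/1 + 1/1*3/5, 0/1 + 1/1*1/1) = [3/5, 1/1)
  emit 'c', narrow to [1/5, 3/5)
Step 2: interval [1/5, 3/5), width = 3/5 - 1/5 = 2/5
  'e': [1/5 + 2/5*0/1, 1/5 + 2/5*1/5) = [1/5, 7/25)
  'c': [1/5 + 2/5*1/5, 1/5 + 2/5*3/5) = [7/25, 11/25)
  'a': [1/5 + 2/5*3/5, 1/5 + 2/5*1/1) = [11/25, 3/5) <- contains code 13/25
  emit 'a', narrow to [11/25, 3/5)

Answer: symbol=c low=1/5 high=3/5
symbol=a low=11/25 high=3/5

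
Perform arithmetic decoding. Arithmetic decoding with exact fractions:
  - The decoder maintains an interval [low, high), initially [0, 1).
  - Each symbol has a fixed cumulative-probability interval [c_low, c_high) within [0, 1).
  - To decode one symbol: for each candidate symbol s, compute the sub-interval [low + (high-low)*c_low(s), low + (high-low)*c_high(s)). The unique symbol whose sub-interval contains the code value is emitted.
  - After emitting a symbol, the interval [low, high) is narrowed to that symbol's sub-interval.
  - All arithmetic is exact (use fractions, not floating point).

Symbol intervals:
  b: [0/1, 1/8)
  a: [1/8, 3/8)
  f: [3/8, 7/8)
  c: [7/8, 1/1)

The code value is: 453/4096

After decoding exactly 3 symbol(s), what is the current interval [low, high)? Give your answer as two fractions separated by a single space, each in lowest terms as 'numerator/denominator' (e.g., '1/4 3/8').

Step 1: interval [0/1, 1/1), width = 1/1 - 0/1 = 1/1
  'b': [0/1 + 1/1*0/1, 0/1 + 1/1*1/8) = [0/1, 1/8) <- contains code 453/4096
  'a': [0/1 + 1/1*1/8, 0/1 + 1/1*3/8) = [1/8, 3/8)
  'f': [0/1 + 1/1*3/8, 0/1 + 1/1*7/8) = [3/8, 7/8)
  'c': [0/1 + 1/1*7/8, 0/1 + 1/1*1/1) = [7/8, 1/1)
  emit 'b', narrow to [0/1, 1/8)
Step 2: interval [0/1, 1/8), width = 1/8 - 0/1 = 1/8
  'b': [0/1 + 1/8*0/1, 0/1 + 1/8*1/8) = [0/1, 1/64)
  'a': [0/1 + 1/8*1/8, 0/1 + 1/8*3/8) = [1/64, 3/64)
  'f': [0/1 + 1/8*3/8, 0/1 + 1/8*7/8) = [3/64, 7/64)
  'c': [0/1 + 1/8*7/8, 0/1 + 1/8*1/1) = [7/64, 1/8) <- contains code 453/4096
  emit 'c', narrow to [7/64, 1/8)
Step 3: interval [7/64, 1/8), width = 1/8 - 7/64 = 1/64
  'b': [7/64 + 1/64*0/1, 7/64 + 1/64*1/8) = [7/64, 57/512) <- contains code 453/4096
  'a': [7/64 + 1/64*1/8, 7/64 + 1/64*3/8) = [57/512, 59/512)
  'f': [7/64 + 1/64*3/8, 7/64 + 1/64*7/8) = [59/512, 63/512)
  'c': [7/64 + 1/64*7/8, 7/64 + 1/64*1/1) = [63/512, 1/8)
  emit 'b', narrow to [7/64, 57/512)

Answer: 7/64 57/512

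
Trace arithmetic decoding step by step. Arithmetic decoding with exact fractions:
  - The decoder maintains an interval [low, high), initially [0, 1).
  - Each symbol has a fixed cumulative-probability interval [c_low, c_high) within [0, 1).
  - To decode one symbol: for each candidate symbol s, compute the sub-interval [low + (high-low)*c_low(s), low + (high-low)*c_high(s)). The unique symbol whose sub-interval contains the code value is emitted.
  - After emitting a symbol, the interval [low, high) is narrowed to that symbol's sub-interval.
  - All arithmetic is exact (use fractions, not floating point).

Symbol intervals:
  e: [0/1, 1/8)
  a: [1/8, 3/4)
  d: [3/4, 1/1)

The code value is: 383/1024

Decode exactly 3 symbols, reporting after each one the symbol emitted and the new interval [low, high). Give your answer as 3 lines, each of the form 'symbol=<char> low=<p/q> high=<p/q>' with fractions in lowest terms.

Step 1: interval [0/1, 1/1), width = 1/1 - 0/1 = 1/1
  'e': [0/1 + 1/1*0/1, 0/1 + 1/1*1/8) = [0/1, 1/8)
  'a': [0/1 + 1/1*1/8, 0/1 + 1/1*3/4) = [1/8, 3/4) <- contains code 383/1024
  'd': [0/1 + 1/1*3/4, 0/1 + 1/1*1/1) = [3/4, 1/1)
  emit 'a', narrow to [1/8, 3/4)
Step 2: interval [1/8, 3/4), width = 3/4 - 1/8 = 5/8
  'e': [1/8 + 5/8*0/1, 1/8 + 5/8*1/8) = [1/8, 13/64)
  'a': [1/8 + 5/8*1/8, 1/8 + 5/8*3/4) = [13/64, 19/32) <- contains code 383/1024
  'd': [1/8 + 5/8*3/4, 1/8 + 5/8*1/1) = [19/32, 3/4)
  emit 'a', narrow to [13/64, 19/32)
Step 3: interval [13/64, 19/32), width = 19/32 - 13/64 = 25/64
  'e': [13/64 + 25/64*0/1, 13/64 + 25/64*1/8) = [13/64, 129/512)
  'a': [13/64 + 25/64*1/8, 13/64 + 25/64*3/4) = [129/512, 127/256) <- contains code 383/1024
  'd': [13/64 + 25/64*3/4, 13/64 + 25/64*1/1) = [127/256, 19/32)
  emit 'a', narrow to [129/512, 127/256)

Answer: symbol=a low=1/8 high=3/4
symbol=a low=13/64 high=19/32
symbol=a low=129/512 high=127/256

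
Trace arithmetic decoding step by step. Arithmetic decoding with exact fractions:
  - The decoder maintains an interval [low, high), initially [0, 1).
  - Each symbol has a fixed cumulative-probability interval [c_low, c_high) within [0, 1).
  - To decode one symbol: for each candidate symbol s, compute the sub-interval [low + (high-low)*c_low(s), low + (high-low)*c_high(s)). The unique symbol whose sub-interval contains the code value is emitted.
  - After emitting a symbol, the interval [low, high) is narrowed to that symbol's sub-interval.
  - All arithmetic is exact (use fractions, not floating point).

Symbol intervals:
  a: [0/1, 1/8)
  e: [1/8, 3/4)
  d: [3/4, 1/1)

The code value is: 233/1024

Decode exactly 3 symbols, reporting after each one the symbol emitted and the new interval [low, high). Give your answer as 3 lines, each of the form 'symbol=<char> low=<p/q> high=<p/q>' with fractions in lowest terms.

Step 1: interval [0/1, 1/1), width = 1/1 - 0/1 = 1/1
  'a': [0/1 + 1/1*0/1, 0/1 + 1/1*1/8) = [0/1, 1/8)
  'e': [0/1 + 1/1*1/8, 0/1 + 1/1*3/4) = [1/8, 3/4) <- contains code 233/1024
  'd': [0/1 + 1/1*3/4, 0/1 + 1/1*1/1) = [3/4, 1/1)
  emit 'e', narrow to [1/8, 3/4)
Step 2: interval [1/8, 3/4), width = 3/4 - 1/8 = 5/8
  'a': [1/8 + 5/8*0/1, 1/8 + 5/8*1/8) = [1/8, 13/64)
  'e': [1/8 + 5/8*1/8, 1/8 + 5/8*3/4) = [13/64, 19/32) <- contains code 233/1024
  'd': [1/8 + 5/8*3/4, 1/8 + 5/8*1/1) = [19/32, 3/4)
  emit 'e', narrow to [13/64, 19/32)
Step 3: interval [13/64, 19/32), width = 19/32 - 13/64 = 25/64
  'a': [13/64 + 25/64*0/1, 13/64 + 25/64*1/8) = [13/64, 129/512) <- contains code 233/1024
  'e': [13/64 + 25/64*1/8, 13/64 + 25/64*3/4) = [129/512, 127/256)
  'd': [13/64 + 25/64*3/4, 13/64 + 25/64*1/1) = [127/256, 19/32)
  emit 'a', narrow to [13/64, 129/512)

Answer: symbol=e low=1/8 high=3/4
symbol=e low=13/64 high=19/32
symbol=a low=13/64 high=129/512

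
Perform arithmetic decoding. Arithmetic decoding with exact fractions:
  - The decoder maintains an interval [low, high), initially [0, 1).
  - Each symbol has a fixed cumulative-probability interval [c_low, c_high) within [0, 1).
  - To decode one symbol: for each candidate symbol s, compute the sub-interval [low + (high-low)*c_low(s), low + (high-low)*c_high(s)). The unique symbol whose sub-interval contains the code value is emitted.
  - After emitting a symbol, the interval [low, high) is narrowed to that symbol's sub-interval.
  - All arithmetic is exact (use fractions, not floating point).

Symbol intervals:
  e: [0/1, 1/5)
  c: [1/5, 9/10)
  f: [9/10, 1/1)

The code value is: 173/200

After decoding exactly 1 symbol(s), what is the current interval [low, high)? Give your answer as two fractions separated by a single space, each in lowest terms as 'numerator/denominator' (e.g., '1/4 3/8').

Step 1: interval [0/1, 1/1), width = 1/1 - 0/1 = 1/1
  'e': [0/1 + 1/1*0/1, 0/1 + 1/1*1/5) = [0/1, 1/5)
  'c': [0/1 + 1/1*1/5, 0/1 + 1/1*9/10) = [1/5, 9/10) <- contains code 173/200
  'f': [0/1 + 1/1*9/10, 0/1 + 1/1*1/1) = [9/10, 1/1)
  emit 'c', narrow to [1/5, 9/10)

Answer: 1/5 9/10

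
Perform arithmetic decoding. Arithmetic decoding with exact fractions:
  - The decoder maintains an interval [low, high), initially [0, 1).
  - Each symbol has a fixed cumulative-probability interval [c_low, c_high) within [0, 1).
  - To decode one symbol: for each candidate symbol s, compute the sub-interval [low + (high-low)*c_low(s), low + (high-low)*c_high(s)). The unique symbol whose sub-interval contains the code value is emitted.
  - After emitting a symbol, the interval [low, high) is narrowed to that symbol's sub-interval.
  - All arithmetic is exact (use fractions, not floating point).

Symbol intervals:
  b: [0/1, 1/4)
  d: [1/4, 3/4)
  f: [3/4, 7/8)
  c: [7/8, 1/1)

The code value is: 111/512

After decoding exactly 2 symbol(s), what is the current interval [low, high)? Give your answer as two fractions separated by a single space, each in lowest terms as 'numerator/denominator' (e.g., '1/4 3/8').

Answer: 3/16 7/32

Derivation:
Step 1: interval [0/1, 1/1), width = 1/1 - 0/1 = 1/1
  'b': [0/1 + 1/1*0/1, 0/1 + 1/1*1/4) = [0/1, 1/4) <- contains code 111/512
  'd': [0/1 + 1/1*1/4, 0/1 + 1/1*3/4) = [1/4, 3/4)
  'f': [0/1 + 1/1*3/4, 0/1 + 1/1*7/8) = [3/4, 7/8)
  'c': [0/1 + 1/1*7/8, 0/1 + 1/1*1/1) = [7/8, 1/1)
  emit 'b', narrow to [0/1, 1/4)
Step 2: interval [0/1, 1/4), width = 1/4 - 0/1 = 1/4
  'b': [0/1 + 1/4*0/1, 0/1 + 1/4*1/4) = [0/1, 1/16)
  'd': [0/1 + 1/4*1/4, 0/1 + 1/4*3/4) = [1/16, 3/16)
  'f': [0/1 + 1/4*3/4, 0/1 + 1/4*7/8) = [3/16, 7/32) <- contains code 111/512
  'c': [0/1 + 1/4*7/8, 0/1 + 1/4*1/1) = [7/32, 1/4)
  emit 'f', narrow to [3/16, 7/32)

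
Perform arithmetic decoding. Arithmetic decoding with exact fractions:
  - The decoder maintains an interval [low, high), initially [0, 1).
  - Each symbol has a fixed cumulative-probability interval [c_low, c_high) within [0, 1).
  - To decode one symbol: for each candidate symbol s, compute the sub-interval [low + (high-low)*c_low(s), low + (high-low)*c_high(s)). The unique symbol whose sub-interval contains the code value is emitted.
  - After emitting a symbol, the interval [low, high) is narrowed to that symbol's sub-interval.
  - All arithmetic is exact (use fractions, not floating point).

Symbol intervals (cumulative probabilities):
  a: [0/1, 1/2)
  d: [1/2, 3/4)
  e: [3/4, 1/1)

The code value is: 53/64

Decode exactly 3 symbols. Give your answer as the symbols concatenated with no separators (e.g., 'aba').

Step 1: interval [0/1, 1/1), width = 1/1 - 0/1 = 1/1
  'a': [0/1 + 1/1*0/1, 0/1 + 1/1*1/2) = [0/1, 1/2)
  'd': [0/1 + 1/1*1/2, 0/1 + 1/1*3/4) = [1/2, 3/4)
  'e': [0/1 + 1/1*3/4, 0/1 + 1/1*1/1) = [3/4, 1/1) <- contains code 53/64
  emit 'e', narrow to [3/4, 1/1)
Step 2: interval [3/4, 1/1), width = 1/1 - 3/4 = 1/4
  'a': [3/4 + 1/4*0/1, 3/4 + 1/4*1/2) = [3/4, 7/8) <- contains code 53/64
  'd': [3/4 + 1/4*1/2, 3/4 + 1/4*3/4) = [7/8, 15/16)
  'e': [3/4 + 1/4*3/4, 3/4 + 1/4*1/1) = [15/16, 1/1)
  emit 'a', narrow to [3/4, 7/8)
Step 3: interval [3/4, 7/8), width = 7/8 - 3/4 = 1/8
  'a': [3/4 + 1/8*0/1, 3/4 + 1/8*1/2) = [3/4, 13/16)
  'd': [3/4 + 1/8*1/2, 3/4 + 1/8*3/4) = [13/16, 27/32) <- contains code 53/64
  'e': [3/4 + 1/8*3/4, 3/4 + 1/8*1/1) = [27/32, 7/8)
  emit 'd', narrow to [13/16, 27/32)

Answer: ead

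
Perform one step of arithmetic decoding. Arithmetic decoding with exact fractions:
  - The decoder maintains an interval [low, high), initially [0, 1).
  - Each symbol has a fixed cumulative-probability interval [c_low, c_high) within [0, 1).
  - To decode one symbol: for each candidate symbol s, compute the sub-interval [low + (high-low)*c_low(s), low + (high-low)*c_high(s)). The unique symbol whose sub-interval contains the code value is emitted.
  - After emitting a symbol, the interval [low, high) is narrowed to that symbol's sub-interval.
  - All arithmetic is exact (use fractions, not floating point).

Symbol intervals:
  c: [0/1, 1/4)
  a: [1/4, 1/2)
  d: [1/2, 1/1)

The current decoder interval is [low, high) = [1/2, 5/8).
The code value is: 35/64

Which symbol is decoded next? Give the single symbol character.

Interval width = high − low = 5/8 − 1/2 = 1/8
Scaled code = (code − low) / width = (35/64 − 1/2) / 1/8 = 3/8
  c: [0/1, 1/4) 
  a: [1/4, 1/2) ← scaled code falls here ✓
  d: [1/2, 1/1) 

Answer: a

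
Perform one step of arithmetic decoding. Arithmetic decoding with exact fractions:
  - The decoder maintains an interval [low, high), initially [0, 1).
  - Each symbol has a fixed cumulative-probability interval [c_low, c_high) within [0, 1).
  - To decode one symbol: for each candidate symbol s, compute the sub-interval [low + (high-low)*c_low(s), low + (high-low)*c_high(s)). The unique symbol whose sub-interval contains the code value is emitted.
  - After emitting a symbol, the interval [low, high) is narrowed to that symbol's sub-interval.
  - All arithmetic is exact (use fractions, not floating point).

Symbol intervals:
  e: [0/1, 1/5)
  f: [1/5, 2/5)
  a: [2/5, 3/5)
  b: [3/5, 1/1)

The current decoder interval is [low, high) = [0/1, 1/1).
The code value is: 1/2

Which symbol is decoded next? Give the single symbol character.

Interval width = high − low = 1/1 − 0/1 = 1/1
Scaled code = (code − low) / width = (1/2 − 0/1) / 1/1 = 1/2
  e: [0/1, 1/5) 
  f: [1/5, 2/5) 
  a: [2/5, 3/5) ← scaled code falls here ✓
  b: [3/5, 1/1) 

Answer: a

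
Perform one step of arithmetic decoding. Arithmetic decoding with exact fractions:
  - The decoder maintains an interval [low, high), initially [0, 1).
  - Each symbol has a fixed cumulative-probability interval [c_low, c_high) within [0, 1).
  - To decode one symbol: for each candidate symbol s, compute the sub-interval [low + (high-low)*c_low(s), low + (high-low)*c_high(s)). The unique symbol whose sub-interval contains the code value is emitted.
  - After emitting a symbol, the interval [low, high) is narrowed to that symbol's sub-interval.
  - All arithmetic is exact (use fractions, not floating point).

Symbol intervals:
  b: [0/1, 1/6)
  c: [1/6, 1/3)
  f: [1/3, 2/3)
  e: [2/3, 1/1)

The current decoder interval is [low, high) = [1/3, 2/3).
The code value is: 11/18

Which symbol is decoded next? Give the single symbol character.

Interval width = high − low = 2/3 − 1/3 = 1/3
Scaled code = (code − low) / width = (11/18 − 1/3) / 1/3 = 5/6
  b: [0/1, 1/6) 
  c: [1/6, 1/3) 
  f: [1/3, 2/3) 
  e: [2/3, 1/1) ← scaled code falls here ✓

Answer: e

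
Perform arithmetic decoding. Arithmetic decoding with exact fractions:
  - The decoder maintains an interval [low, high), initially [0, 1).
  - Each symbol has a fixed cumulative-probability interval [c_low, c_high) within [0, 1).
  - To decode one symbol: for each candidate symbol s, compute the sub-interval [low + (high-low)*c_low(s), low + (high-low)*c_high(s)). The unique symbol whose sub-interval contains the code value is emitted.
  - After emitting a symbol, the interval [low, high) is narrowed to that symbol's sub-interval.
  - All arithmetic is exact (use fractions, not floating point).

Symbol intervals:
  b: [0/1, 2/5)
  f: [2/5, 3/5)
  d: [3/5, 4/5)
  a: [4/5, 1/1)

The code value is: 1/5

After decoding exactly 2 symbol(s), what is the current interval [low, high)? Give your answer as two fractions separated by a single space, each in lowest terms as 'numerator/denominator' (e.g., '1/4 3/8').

Answer: 4/25 6/25

Derivation:
Step 1: interval [0/1, 1/1), width = 1/1 - 0/1 = 1/1
  'b': [0/1 + 1/1*0/1, 0/1 + 1/1*2/5) = [0/1, 2/5) <- contains code 1/5
  'f': [0/1 + 1/1*2/5, 0/1 + 1/1*3/5) = [2/5, 3/5)
  'd': [0/1 + 1/1*3/5, 0/1 + 1/1*4/5) = [3/5, 4/5)
  'a': [0/1 + 1/1*4/5, 0/1 + 1/1*1/1) = [4/5, 1/1)
  emit 'b', narrow to [0/1, 2/5)
Step 2: interval [0/1, 2/5), width = 2/5 - 0/1 = 2/5
  'b': [0/1 + 2/5*0/1, 0/1 + 2/5*2/5) = [0/1, 4/25)
  'f': [0/1 + 2/5*2/5, 0/1 + 2/5*3/5) = [4/25, 6/25) <- contains code 1/5
  'd': [0/1 + 2/5*3/5, 0/1 + 2/5*4/5) = [6/25, 8/25)
  'a': [0/1 + 2/5*4/5, 0/1 + 2/5*1/1) = [8/25, 2/5)
  emit 'f', narrow to [4/25, 6/25)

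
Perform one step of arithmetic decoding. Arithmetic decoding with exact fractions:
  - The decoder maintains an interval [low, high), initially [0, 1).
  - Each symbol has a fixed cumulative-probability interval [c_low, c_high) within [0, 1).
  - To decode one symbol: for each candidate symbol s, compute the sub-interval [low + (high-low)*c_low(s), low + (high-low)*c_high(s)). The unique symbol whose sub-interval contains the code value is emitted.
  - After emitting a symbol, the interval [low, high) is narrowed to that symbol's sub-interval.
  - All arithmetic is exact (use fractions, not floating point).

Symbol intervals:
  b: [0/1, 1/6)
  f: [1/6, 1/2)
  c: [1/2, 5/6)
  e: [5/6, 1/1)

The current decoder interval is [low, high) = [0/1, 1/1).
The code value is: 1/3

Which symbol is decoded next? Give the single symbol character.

Answer: f

Derivation:
Interval width = high − low = 1/1 − 0/1 = 1/1
Scaled code = (code − low) / width = (1/3 − 0/1) / 1/1 = 1/3
  b: [0/1, 1/6) 
  f: [1/6, 1/2) ← scaled code falls here ✓
  c: [1/2, 5/6) 
  e: [5/6, 1/1) 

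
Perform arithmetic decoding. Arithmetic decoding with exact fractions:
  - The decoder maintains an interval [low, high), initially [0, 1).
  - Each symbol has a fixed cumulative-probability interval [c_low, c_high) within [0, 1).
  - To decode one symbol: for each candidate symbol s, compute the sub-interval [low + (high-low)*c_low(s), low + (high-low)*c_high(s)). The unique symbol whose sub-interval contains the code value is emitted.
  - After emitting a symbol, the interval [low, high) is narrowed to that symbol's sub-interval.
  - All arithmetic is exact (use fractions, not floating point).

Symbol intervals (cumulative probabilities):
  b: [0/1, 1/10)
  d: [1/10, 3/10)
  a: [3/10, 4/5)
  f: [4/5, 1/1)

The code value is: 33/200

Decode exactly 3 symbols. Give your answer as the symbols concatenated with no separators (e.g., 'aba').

Answer: dab

Derivation:
Step 1: interval [0/1, 1/1), width = 1/1 - 0/1 = 1/1
  'b': [0/1 + 1/1*0/1, 0/1 + 1/1*1/10) = [0/1, 1/10)
  'd': [0/1 + 1/1*1/10, 0/1 + 1/1*3/10) = [1/10, 3/10) <- contains code 33/200
  'a': [0/1 + 1/1*3/10, 0/1 + 1/1*4/5) = [3/10, 4/5)
  'f': [0/1 + 1/1*4/5, 0/1 + 1/1*1/1) = [4/5, 1/1)
  emit 'd', narrow to [1/10, 3/10)
Step 2: interval [1/10, 3/10), width = 3/10 - 1/10 = 1/5
  'b': [1/10 + 1/5*0/1, 1/10 + 1/5*1/10) = [1/10, 3/25)
  'd': [1/10 + 1/5*1/10, 1/10 + 1/5*3/10) = [3/25, 4/25)
  'a': [1/10 + 1/5*3/10, 1/10 + 1/5*4/5) = [4/25, 13/50) <- contains code 33/200
  'f': [1/10 + 1/5*4/5, 1/10 + 1/5*1/1) = [13/50, 3/10)
  emit 'a', narrow to [4/25, 13/50)
Step 3: interval [4/25, 13/50), width = 13/50 - 4/25 = 1/10
  'b': [4/25 + 1/10*0/1, 4/25 + 1/10*1/10) = [4/25, 17/100) <- contains code 33/200
  'd': [4/25 + 1/10*1/10, 4/25 + 1/10*3/10) = [17/100, 19/100)
  'a': [4/25 + 1/10*3/10, 4/25 + 1/10*4/5) = [19/100, 6/25)
  'f': [4/25 + 1/10*4/5, 4/25 + 1/10*1/1) = [6/25, 13/50)
  emit 'b', narrow to [4/25, 17/100)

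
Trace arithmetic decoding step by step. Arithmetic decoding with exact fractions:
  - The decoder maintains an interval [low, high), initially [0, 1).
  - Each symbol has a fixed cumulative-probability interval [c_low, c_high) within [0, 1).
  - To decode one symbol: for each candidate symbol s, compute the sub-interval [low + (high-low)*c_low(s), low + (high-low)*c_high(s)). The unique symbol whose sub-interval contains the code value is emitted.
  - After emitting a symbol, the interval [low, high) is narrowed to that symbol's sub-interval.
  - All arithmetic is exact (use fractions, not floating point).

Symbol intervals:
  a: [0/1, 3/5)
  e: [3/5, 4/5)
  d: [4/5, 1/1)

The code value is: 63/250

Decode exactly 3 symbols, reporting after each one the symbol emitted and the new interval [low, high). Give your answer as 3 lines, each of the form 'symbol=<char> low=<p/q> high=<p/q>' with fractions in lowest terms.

Answer: symbol=a low=0/1 high=3/5
symbol=a low=0/1 high=9/25
symbol=e low=27/125 high=36/125

Derivation:
Step 1: interval [0/1, 1/1), width = 1/1 - 0/1 = 1/1
  'a': [0/1 + 1/1*0/1, 0/1 + 1/1*3/5) = [0/1, 3/5) <- contains code 63/250
  'e': [0/1 + 1/1*3/5, 0/1 + 1/1*4/5) = [3/5, 4/5)
  'd': [0/1 + 1/1*4/5, 0/1 + 1/1*1/1) = [4/5, 1/1)
  emit 'a', narrow to [0/1, 3/5)
Step 2: interval [0/1, 3/5), width = 3/5 - 0/1 = 3/5
  'a': [0/1 + 3/5*0/1, 0/1 + 3/5*3/5) = [0/1, 9/25) <- contains code 63/250
  'e': [0/1 + 3/5*3/5, 0/1 + 3/5*4/5) = [9/25, 12/25)
  'd': [0/1 + 3/5*4/5, 0/1 + 3/5*1/1) = [12/25, 3/5)
  emit 'a', narrow to [0/1, 9/25)
Step 3: interval [0/1, 9/25), width = 9/25 - 0/1 = 9/25
  'a': [0/1 + 9/25*0/1, 0/1 + 9/25*3/5) = [0/1, 27/125)
  'e': [0/1 + 9/25*3/5, 0/1 + 9/25*4/5) = [27/125, 36/125) <- contains code 63/250
  'd': [0/1 + 9/25*4/5, 0/1 + 9/25*1/1) = [36/125, 9/25)
  emit 'e', narrow to [27/125, 36/125)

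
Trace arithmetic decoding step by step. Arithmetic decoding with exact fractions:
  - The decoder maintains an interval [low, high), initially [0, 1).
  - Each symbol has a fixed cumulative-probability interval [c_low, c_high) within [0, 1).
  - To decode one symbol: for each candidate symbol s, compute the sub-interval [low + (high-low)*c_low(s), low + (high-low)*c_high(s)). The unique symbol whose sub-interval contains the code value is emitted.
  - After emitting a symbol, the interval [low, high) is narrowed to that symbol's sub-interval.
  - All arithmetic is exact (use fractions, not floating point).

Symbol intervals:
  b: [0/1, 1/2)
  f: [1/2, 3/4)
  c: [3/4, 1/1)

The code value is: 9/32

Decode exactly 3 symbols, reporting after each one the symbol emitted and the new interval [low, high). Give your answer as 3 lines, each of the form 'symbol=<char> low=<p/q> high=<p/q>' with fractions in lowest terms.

Step 1: interval [0/1, 1/1), width = 1/1 - 0/1 = 1/1
  'b': [0/1 + 1/1*0/1, 0/1 + 1/1*1/2) = [0/1, 1/2) <- contains code 9/32
  'f': [0/1 + 1/1*1/2, 0/1 + 1/1*3/4) = [1/2, 3/4)
  'c': [0/1 + 1/1*3/4, 0/1 + 1/1*1/1) = [3/4, 1/1)
  emit 'b', narrow to [0/1, 1/2)
Step 2: interval [0/1, 1/2), width = 1/2 - 0/1 = 1/2
  'b': [0/1 + 1/2*0/1, 0/1 + 1/2*1/2) = [0/1, 1/4)
  'f': [0/1 + 1/2*1/2, 0/1 + 1/2*3/4) = [1/4, 3/8) <- contains code 9/32
  'c': [0/1 + 1/2*3/4, 0/1 + 1/2*1/1) = [3/8, 1/2)
  emit 'f', narrow to [1/4, 3/8)
Step 3: interval [1/4, 3/8), width = 3/8 - 1/4 = 1/8
  'b': [1/4 + 1/8*0/1, 1/4 + 1/8*1/2) = [1/4, 5/16) <- contains code 9/32
  'f': [1/4 + 1/8*1/2, 1/4 + 1/8*3/4) = [5/16, 11/32)
  'c': [1/4 + 1/8*3/4, 1/4 + 1/8*1/1) = [11/32, 3/8)
  emit 'b', narrow to [1/4, 5/16)

Answer: symbol=b low=0/1 high=1/2
symbol=f low=1/4 high=3/8
symbol=b low=1/4 high=5/16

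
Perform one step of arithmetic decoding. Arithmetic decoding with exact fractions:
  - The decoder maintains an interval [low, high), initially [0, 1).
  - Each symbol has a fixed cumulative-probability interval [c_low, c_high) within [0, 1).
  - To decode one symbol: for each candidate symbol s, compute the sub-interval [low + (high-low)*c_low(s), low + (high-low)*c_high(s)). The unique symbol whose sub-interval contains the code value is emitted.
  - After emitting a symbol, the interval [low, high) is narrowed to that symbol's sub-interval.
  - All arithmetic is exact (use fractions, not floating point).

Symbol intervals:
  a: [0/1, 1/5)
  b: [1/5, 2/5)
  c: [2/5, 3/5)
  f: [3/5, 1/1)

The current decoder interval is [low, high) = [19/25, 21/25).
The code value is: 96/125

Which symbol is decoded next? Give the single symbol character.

Interval width = high − low = 21/25 − 19/25 = 2/25
Scaled code = (code − low) / width = (96/125 − 19/25) / 2/25 = 1/10
  a: [0/1, 1/5) ← scaled code falls here ✓
  b: [1/5, 2/5) 
  c: [2/5, 3/5) 
  f: [3/5, 1/1) 

Answer: a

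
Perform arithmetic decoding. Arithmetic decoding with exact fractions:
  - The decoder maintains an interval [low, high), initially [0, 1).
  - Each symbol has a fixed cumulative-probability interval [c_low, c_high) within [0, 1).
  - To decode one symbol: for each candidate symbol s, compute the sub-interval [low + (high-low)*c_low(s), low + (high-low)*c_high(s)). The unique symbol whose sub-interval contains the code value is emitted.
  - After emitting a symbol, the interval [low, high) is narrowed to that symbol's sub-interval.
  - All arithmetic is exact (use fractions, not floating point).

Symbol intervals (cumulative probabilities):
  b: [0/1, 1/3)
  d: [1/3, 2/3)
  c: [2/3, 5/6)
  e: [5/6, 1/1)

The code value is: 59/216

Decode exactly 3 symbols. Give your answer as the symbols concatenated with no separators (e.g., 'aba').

Answer: bce

Derivation:
Step 1: interval [0/1, 1/1), width = 1/1 - 0/1 = 1/1
  'b': [0/1 + 1/1*0/1, 0/1 + 1/1*1/3) = [0/1, 1/3) <- contains code 59/216
  'd': [0/1 + 1/1*1/3, 0/1 + 1/1*2/3) = [1/3, 2/3)
  'c': [0/1 + 1/1*2/3, 0/1 + 1/1*5/6) = [2/3, 5/6)
  'e': [0/1 + 1/1*5/6, 0/1 + 1/1*1/1) = [5/6, 1/1)
  emit 'b', narrow to [0/1, 1/3)
Step 2: interval [0/1, 1/3), width = 1/3 - 0/1 = 1/3
  'b': [0/1 + 1/3*0/1, 0/1 + 1/3*1/3) = [0/1, 1/9)
  'd': [0/1 + 1/3*1/3, 0/1 + 1/3*2/3) = [1/9, 2/9)
  'c': [0/1 + 1/3*2/3, 0/1 + 1/3*5/6) = [2/9, 5/18) <- contains code 59/216
  'e': [0/1 + 1/3*5/6, 0/1 + 1/3*1/1) = [5/18, 1/3)
  emit 'c', narrow to [2/9, 5/18)
Step 3: interval [2/9, 5/18), width = 5/18 - 2/9 = 1/18
  'b': [2/9 + 1/18*0/1, 2/9 + 1/18*1/3) = [2/9, 13/54)
  'd': [2/9 + 1/18*1/3, 2/9 + 1/18*2/3) = [13/54, 7/27)
  'c': [2/9 + 1/18*2/3, 2/9 + 1/18*5/6) = [7/27, 29/108)
  'e': [2/9 + 1/18*5/6, 2/9 + 1/18*1/1) = [29/108, 5/18) <- contains code 59/216
  emit 'e', narrow to [29/108, 5/18)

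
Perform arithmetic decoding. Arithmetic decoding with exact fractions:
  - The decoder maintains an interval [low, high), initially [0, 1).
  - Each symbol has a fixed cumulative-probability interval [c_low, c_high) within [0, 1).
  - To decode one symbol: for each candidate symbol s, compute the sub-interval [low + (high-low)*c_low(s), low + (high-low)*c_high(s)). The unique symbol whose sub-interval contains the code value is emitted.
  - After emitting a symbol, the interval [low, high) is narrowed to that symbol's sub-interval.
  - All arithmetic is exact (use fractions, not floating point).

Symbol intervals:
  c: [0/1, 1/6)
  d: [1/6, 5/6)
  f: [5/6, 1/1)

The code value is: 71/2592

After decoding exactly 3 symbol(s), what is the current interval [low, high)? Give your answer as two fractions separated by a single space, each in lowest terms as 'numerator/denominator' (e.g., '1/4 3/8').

Step 1: interval [0/1, 1/1), width = 1/1 - 0/1 = 1/1
  'c': [0/1 + 1/1*0/1, 0/1 + 1/1*1/6) = [0/1, 1/6) <- contains code 71/2592
  'd': [0/1 + 1/1*1/6, 0/1 + 1/1*5/6) = [1/6, 5/6)
  'f': [0/1 + 1/1*5/6, 0/1 + 1/1*1/1) = [5/6, 1/1)
  emit 'c', narrow to [0/1, 1/6)
Step 2: interval [0/1, 1/6), width = 1/6 - 0/1 = 1/6
  'c': [0/1 + 1/6*0/1, 0/1 + 1/6*1/6) = [0/1, 1/36) <- contains code 71/2592
  'd': [0/1 + 1/6*1/6, 0/1 + 1/6*5/6) = [1/36, 5/36)
  'f': [0/1 + 1/6*5/6, 0/1 + 1/6*1/1) = [5/36, 1/6)
  emit 'c', narrow to [0/1, 1/36)
Step 3: interval [0/1, 1/36), width = 1/36 - 0/1 = 1/36
  'c': [0/1 + 1/36*0/1, 0/1 + 1/36*1/6) = [0/1, 1/216)
  'd': [0/1 + 1/36*1/6, 0/1 + 1/36*5/6) = [1/216, 5/216)
  'f': [0/1 + 1/36*5/6, 0/1 + 1/36*1/1) = [5/216, 1/36) <- contains code 71/2592
  emit 'f', narrow to [5/216, 1/36)

Answer: 5/216 1/36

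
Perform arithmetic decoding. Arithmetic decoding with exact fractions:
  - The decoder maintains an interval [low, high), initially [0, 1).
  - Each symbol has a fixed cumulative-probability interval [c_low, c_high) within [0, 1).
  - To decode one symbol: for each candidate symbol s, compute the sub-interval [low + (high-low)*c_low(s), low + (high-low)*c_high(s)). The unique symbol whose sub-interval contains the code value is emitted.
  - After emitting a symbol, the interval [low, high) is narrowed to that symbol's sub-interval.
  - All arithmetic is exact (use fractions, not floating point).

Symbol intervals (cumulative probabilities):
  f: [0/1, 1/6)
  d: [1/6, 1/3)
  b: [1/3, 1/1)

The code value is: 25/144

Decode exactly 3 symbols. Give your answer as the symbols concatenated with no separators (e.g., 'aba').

Answer: dfd

Derivation:
Step 1: interval [0/1, 1/1), width = 1/1 - 0/1 = 1/1
  'f': [0/1 + 1/1*0/1, 0/1 + 1/1*1/6) = [0/1, 1/6)
  'd': [0/1 + 1/1*1/6, 0/1 + 1/1*1/3) = [1/6, 1/3) <- contains code 25/144
  'b': [0/1 + 1/1*1/3, 0/1 + 1/1*1/1) = [1/3, 1/1)
  emit 'd', narrow to [1/6, 1/3)
Step 2: interval [1/6, 1/3), width = 1/3 - 1/6 = 1/6
  'f': [1/6 + 1/6*0/1, 1/6 + 1/6*1/6) = [1/6, 7/36) <- contains code 25/144
  'd': [1/6 + 1/6*1/6, 1/6 + 1/6*1/3) = [7/36, 2/9)
  'b': [1/6 + 1/6*1/3, 1/6 + 1/6*1/1) = [2/9, 1/3)
  emit 'f', narrow to [1/6, 7/36)
Step 3: interval [1/6, 7/36), width = 7/36 - 1/6 = 1/36
  'f': [1/6 + 1/36*0/1, 1/6 + 1/36*1/6) = [1/6, 37/216)
  'd': [1/6 + 1/36*1/6, 1/6 + 1/36*1/3) = [37/216, 19/108) <- contains code 25/144
  'b': [1/6 + 1/36*1/3, 1/6 + 1/36*1/1) = [19/108, 7/36)
  emit 'd', narrow to [37/216, 19/108)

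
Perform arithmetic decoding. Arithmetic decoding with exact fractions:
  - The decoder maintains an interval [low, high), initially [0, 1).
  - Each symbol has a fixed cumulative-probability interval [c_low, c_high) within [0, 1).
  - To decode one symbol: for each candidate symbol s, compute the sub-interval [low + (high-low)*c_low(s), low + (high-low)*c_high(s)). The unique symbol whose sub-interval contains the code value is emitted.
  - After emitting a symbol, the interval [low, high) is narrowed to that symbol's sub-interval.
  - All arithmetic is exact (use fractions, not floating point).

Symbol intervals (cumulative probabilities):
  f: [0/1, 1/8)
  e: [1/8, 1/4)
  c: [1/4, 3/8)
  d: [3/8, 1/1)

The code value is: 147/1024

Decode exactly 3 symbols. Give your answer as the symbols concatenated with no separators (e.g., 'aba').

Step 1: interval [0/1, 1/1), width = 1/1 - 0/1 = 1/1
  'f': [0/1 + 1/1*0/1, 0/1 + 1/1*1/8) = [0/1, 1/8)
  'e': [0/1 + 1/1*1/8, 0/1 + 1/1*1/4) = [1/8, 1/4) <- contains code 147/1024
  'c': [0/1 + 1/1*1/4, 0/1 + 1/1*3/8) = [1/4, 3/8)
  'd': [0/1 + 1/1*3/8, 0/1 + 1/1*1/1) = [3/8, 1/1)
  emit 'e', narrow to [1/8, 1/4)
Step 2: interval [1/8, 1/4), width = 1/4 - 1/8 = 1/8
  'f': [1/8 + 1/8*0/1, 1/8 + 1/8*1/8) = [1/8, 9/64)
  'e': [1/8 + 1/8*1/8, 1/8 + 1/8*1/4) = [9/64, 5/32) <- contains code 147/1024
  'c': [1/8 + 1/8*1/4, 1/8 + 1/8*3/8) = [5/32, 11/64)
  'd': [1/8 + 1/8*3/8, 1/8 + 1/8*1/1) = [11/64, 1/4)
  emit 'e', narrow to [9/64, 5/32)
Step 3: interval [9/64, 5/32), width = 5/32 - 9/64 = 1/64
  'f': [9/64 + 1/64*0/1, 9/64 + 1/64*1/8) = [9/64, 73/512)
  'e': [9/64 + 1/64*1/8, 9/64 + 1/64*1/4) = [73/512, 37/256) <- contains code 147/1024
  'c': [9/64 + 1/64*1/4, 9/64 + 1/64*3/8) = [37/256, 75/512)
  'd': [9/64 + 1/64*3/8, 9/64 + 1/64*1/1) = [75/512, 5/32)
  emit 'e', narrow to [73/512, 37/256)

Answer: eee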